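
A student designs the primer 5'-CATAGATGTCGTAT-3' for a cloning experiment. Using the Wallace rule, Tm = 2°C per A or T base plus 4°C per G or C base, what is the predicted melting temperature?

Scanning the sequence gives C=2, T=5, G=3, A=4.
So N_AT = 9 and N_GC = 5.
Tm = 4·5 + 2·9 = 20 + 18 = 38°C

38°C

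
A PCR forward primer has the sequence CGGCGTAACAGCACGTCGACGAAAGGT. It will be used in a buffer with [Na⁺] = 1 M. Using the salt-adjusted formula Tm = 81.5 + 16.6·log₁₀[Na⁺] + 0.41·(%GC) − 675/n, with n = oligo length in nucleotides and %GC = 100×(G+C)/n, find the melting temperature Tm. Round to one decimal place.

Length n = 27. Counting bases: G=9, T=3, C=7, A=8
G+C = 16, so %GC = 16/27 × 100 = 59.259%
Salt term: 16.6 × (0) = 0
GC term: 0.41 × 59.259 = 24.296; length term: −675/27 = −25
Tm = 81.5 + (0) + 24.296 − 25 = 80.796 → 80.8°C

80.8°C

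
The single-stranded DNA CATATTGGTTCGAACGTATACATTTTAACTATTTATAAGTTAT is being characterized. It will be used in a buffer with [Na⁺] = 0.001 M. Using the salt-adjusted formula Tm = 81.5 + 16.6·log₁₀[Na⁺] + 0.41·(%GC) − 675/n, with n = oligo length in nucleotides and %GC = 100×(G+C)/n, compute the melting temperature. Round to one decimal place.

Length n = 43. Scanning the sequence gives C=5, G=5, T=19, A=14.
G+C = 10, so %GC = 10/43 × 100 = 23.256%
Salt term: 16.6 × (-3) = -49.8
GC term: 0.41 × 23.256 = 9.535; length term: −675/43 = −15.698
Tm = 81.5 + (-49.8) + 9.535 − 15.698 = 25.537 → 25.5°C

25.5°C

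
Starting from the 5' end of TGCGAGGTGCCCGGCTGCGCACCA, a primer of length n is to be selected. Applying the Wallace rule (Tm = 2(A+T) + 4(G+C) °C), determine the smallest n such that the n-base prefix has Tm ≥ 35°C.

First 10 bases: TGCGAGGTGC → Tm = 34°C (< 35°C)
First 11 bases: TGCGAGGTGCC → Tm = 38°C (≥ 35°C)
Since every base adds ≥2°C, Tm only increases with n, so the threshold is first crossed at n = 11.

n = 11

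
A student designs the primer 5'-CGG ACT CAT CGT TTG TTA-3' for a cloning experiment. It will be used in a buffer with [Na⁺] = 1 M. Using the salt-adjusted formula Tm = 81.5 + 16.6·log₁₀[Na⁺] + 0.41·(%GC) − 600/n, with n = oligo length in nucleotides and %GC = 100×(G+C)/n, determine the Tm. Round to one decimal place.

66.4°C

Length n = 18. Counting bases: C=4, T=7, A=3, G=4
G+C = 8, so %GC = 8/18 × 100 = 44.444%
Salt term: 16.6 × (0) = 0
GC term: 0.41 × 44.444 = 18.222; length term: −600/18 = −33.333
Tm = 81.5 + (0) + 18.222 − 33.333 = 66.389 → 66.4°C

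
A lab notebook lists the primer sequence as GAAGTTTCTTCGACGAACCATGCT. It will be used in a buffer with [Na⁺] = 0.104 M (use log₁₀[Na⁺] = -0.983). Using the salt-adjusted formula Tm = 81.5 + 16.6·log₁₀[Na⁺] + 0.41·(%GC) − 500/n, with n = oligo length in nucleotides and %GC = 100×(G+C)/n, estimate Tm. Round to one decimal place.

63.1°C

Length n = 24. Base counts: C=6, G=5, A=6, T=7
G+C = 11, so %GC = 11/24 × 100 = 45.833%
Salt term: 16.6 × (-0.983) = -16.318
GC term: 0.41 × 45.833 = 18.792; length term: −500/24 = −20.833
Tm = 81.5 + (-16.318) + 18.792 − 20.833 = 63.141 → 63.1°C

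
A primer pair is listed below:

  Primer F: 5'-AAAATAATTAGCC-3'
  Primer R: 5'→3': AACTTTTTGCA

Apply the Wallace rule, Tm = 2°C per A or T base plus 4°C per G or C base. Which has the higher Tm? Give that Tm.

Primer F, 32°C

Primer F: A+T=10, G+C=3 → Tm = 2(10)+4(3) = 32°C
Primer R: A+T=8, G+C=3 → Tm = 2(8)+4(3) = 28°C
32°C vs 28°C → primer F is higher.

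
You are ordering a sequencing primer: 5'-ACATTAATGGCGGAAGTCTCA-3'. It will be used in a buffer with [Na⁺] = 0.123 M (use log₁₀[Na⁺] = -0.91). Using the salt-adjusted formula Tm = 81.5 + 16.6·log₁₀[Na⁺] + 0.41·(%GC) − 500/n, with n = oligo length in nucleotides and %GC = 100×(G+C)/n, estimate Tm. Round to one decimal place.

60.2°C

Length n = 21. A=7, G=5, C=4, T=5
G+C = 9, so %GC = 9/21 × 100 = 42.857%
Salt term: 16.6 × (-0.91) = -15.106
GC term: 0.41 × 42.857 = 17.571; length term: −500/21 = −23.81
Tm = 81.5 + (-15.106) + 17.571 − 23.81 = 60.155 → 60.2°C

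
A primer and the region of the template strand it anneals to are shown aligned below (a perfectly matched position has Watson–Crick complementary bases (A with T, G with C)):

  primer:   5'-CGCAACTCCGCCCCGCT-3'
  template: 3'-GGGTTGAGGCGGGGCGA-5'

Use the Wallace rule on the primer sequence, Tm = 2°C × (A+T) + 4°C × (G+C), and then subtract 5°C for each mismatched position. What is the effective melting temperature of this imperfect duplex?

55°C

Primer base counts: A=2, T=2, G=3, C=10 → A+T=4, G+C=13
Perfect-match Tm = 2(4) + 4(13) = 8 + 52 = 60°C
Mismatches (positions where the bases are not complementary): 1 (at position 2)
Effective Tm = 60 − 1×5 = 60 − 5 = 55°C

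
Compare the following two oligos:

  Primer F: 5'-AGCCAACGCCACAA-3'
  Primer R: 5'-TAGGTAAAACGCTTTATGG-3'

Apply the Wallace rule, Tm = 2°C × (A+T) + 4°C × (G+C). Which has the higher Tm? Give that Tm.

Primer R, 52°C

Primer F: A+T=6, G+C=8 → Tm = 2(6)+4(8) = 44°C
Primer R: A+T=12, G+C=7 → Tm = 2(12)+4(7) = 52°C
44°C vs 52°C → primer R is higher.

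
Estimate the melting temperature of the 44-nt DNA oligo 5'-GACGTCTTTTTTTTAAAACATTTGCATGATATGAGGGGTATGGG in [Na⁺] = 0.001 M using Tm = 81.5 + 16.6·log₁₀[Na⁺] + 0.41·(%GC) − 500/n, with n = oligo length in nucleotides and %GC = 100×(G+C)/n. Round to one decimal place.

Length n = 44. C=4, G=12, A=11, T=17
G+C = 16, so %GC = 16/44 × 100 = 36.364%
Salt term: 16.6 × (-3) = -49.8
GC term: 0.41 × 36.364 = 14.909; length term: −500/44 = −11.364
Tm = 81.5 + (-49.8) + 14.909 − 11.364 = 35.245 → 35.2°C

35.2°C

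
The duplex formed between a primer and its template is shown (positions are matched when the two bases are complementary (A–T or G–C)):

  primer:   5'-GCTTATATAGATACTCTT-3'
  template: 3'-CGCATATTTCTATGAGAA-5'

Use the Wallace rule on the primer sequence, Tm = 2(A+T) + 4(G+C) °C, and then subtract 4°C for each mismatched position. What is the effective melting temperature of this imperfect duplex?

Primer base counts: A=5, T=8, G=2, C=3 → A+T=13, G+C=5
Perfect-match Tm = 2(13) + 4(5) = 26 + 20 = 46°C
Mismatches (positions where the bases are not complementary): 2 (at positions 3, 8)
Effective Tm = 46 − 2×4 = 46 − 8 = 38°C

38°C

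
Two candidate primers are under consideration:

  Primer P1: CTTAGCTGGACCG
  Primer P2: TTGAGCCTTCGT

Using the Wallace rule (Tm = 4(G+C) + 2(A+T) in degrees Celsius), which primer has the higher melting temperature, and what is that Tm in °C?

Primer P1: A+T=5, G+C=8 → Tm = 2(5)+4(8) = 42°C
Primer P2: A+T=6, G+C=6 → Tm = 2(6)+4(6) = 36°C
42°C vs 36°C → primer P1 is higher.

Primer P1, 42°C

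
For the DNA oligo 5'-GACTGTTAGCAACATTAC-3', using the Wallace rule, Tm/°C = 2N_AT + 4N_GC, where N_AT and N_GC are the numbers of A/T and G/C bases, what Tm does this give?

C=4, T=5, A=6, G=3
A+T = 11, G+C = 7
Tm = 2(11) + 4(7) = 22 + 28 = 50°C

50°C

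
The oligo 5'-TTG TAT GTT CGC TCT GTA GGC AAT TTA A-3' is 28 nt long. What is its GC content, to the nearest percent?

Base counts: C=4, T=12, G=6, A=6
G+C = 6 + 4 = 10 out of 28 bases
%GC = 10/28 × 100 = 35.71% ≈ 36%

36%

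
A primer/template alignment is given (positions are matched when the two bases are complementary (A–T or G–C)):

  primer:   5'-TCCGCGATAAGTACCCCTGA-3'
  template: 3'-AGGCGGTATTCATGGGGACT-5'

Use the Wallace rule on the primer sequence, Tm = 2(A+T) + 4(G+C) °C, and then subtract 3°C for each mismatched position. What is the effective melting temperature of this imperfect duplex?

59°C

Primer base counts: A=5, T=4, G=4, C=7 → A+T=9, G+C=11
Perfect-match Tm = 2(9) + 4(11) = 18 + 44 = 62°C
Mismatches (positions where the bases are not complementary): 1 (at position 6)
Effective Tm = 62 − 1×3 = 62 − 3 = 59°C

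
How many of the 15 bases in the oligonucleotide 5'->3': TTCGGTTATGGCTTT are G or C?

Counting bases: C=2, G=4, A=1, T=8
Total G or C: 4 + 2 = 6

6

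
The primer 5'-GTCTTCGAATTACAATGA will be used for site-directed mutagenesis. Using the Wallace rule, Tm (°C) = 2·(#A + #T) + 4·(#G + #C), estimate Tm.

Scanning the sequence gives T=6, G=3, C=3, A=6.
AT pairs contribute 12, GC pairs contribute 6.
Tm = 2×12 + 4×6 = 48°C

48°C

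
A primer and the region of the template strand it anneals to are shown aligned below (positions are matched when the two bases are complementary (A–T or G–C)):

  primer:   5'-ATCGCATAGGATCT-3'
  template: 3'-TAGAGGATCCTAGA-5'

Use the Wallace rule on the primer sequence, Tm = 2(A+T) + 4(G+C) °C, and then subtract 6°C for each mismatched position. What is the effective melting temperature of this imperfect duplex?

28°C

Primer base counts: A=4, T=4, G=3, C=3 → A+T=8, G+C=6
Perfect-match Tm = 2(8) + 4(6) = 16 + 24 = 40°C
Mismatches (positions where the bases are not complementary): 2 (at positions 4, 6)
Effective Tm = 40 − 2×6 = 40 − 12 = 28°C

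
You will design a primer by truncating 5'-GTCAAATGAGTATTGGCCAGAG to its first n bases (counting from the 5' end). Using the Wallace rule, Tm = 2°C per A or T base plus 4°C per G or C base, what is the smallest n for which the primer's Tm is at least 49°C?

First 17 bases: GTCAAATGAGTATTGGC → Tm = 48°C (< 49°C)
First 18 bases: GTCAAATGAGTATTGGCC → Tm = 52°C (≥ 49°C)
Each additional base adds 2°C (A/T) or 4°C (G/C), so Tm is non-decreasing in n; n = 18 is the first length to reach 49°C.

n = 18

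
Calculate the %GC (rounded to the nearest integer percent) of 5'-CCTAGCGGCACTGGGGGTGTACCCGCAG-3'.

71%

Scanning the sequence gives C=9, G=11, A=4, T=4.
G+C = 11 + 9 = 20 out of 28 bases
%GC = 20/28 × 100 = 71.43% ≈ 71%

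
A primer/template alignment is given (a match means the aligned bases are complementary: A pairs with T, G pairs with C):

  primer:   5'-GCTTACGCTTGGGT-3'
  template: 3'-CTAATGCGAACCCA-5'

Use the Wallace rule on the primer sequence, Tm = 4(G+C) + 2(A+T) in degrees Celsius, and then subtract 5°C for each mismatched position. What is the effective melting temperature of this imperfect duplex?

Primer base counts: A=1, T=5, G=5, C=3 → A+T=6, G+C=8
Perfect-match Tm = 2(6) + 4(8) = 12 + 32 = 44°C
Mismatches (positions where the bases are not complementary): 1 (at position 2)
Effective Tm = 44 − 1×5 = 44 − 5 = 39°C

39°C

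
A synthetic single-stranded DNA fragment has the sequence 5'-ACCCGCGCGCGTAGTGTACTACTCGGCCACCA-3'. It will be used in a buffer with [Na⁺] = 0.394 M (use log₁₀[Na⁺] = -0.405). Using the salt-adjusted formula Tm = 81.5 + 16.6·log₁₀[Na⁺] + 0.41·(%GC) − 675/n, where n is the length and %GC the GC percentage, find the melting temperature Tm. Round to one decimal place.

Length n = 32. Base counts: C=13, G=8, T=5, A=6
G+C = 21, so %GC = 21/32 × 100 = 65.625%
Salt term: 16.6 × (-0.405) = -6.723
GC term: 0.41 × 65.625 = 26.906; length term: −675/32 = −21.094
Tm = 81.5 + (-6.723) + 26.906 − 21.094 = 80.589 → 80.6°C

80.6°C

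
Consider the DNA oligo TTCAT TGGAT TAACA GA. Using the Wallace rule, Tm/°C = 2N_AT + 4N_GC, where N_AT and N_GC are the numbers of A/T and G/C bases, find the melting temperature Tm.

44°C

Scanning the sequence gives C=2, A=6, G=3, T=6.
So N_AT = 12 and N_GC = 5.
Tm = 4·5 + 2·12 = 20 + 24 = 44°C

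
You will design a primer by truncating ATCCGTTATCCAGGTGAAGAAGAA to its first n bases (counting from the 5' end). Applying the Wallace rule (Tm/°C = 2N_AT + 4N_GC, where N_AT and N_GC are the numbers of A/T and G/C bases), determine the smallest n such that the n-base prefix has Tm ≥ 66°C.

n = 23

First 22 bases: ATCCGTTATCCAGGTGAAGAAG → Tm = 64°C (< 66°C)
First 23 bases: ATCCGTTATCCAGGTGAAGAAGA → Tm = 66°C (≥ 66°C)
Each additional base adds 2°C (A/T) or 4°C (G/C), so Tm is non-decreasing in n; n = 23 is the first length to reach 66°C.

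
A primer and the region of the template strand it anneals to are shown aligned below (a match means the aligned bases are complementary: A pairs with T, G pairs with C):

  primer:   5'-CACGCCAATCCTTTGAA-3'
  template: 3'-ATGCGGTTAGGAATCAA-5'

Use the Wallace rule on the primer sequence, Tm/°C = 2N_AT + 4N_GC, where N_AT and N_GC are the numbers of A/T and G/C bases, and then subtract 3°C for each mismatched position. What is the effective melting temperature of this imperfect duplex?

Primer base counts: A=5, T=4, G=2, C=6 → A+T=9, G+C=8
Perfect-match Tm = 2(9) + 4(8) = 18 + 32 = 50°C
Mismatches (positions where the bases are not complementary): 4 (at positions 1, 14, 16, 17)
Effective Tm = 50 − 4×3 = 50 − 12 = 38°C

38°C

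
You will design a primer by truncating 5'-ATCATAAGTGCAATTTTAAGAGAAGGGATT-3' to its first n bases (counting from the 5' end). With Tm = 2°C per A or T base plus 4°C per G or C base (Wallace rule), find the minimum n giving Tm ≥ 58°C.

n = 23

First 22 bases: ATCATAAGTGCAATTTTAAGAG → Tm = 56°C (< 58°C)
First 23 bases: ATCATAAGTGCAATTTTAAGAGA → Tm = 58°C (≥ 58°C)
Since every base adds ≥2°C, Tm only increases with n, so the threshold is first crossed at n = 23.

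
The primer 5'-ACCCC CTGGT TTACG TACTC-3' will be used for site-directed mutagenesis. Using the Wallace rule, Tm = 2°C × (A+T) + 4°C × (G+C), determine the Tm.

Base counts: G=3, A=3, T=6, C=8
AT pairs contribute 9, GC pairs contribute 11.
Tm = 2(9) + 4(11) = 18 + 44 = 62°C

62°C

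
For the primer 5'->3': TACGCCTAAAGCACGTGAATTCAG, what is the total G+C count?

11

T=5, C=6, G=5, A=8
G+C = 5 + 6 = 11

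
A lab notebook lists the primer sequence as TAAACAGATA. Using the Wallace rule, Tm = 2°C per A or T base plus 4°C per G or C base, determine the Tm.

24°C

Scanning the sequence gives C=1, A=6, G=1, T=2.
A+T = 8, G+C = 2
Tm = 2×8 + 4×2 = 24°C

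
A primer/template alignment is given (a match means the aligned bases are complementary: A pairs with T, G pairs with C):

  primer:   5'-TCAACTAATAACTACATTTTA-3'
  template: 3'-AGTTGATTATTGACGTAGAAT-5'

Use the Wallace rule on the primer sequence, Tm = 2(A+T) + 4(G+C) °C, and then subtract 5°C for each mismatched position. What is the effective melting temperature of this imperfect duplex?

Primer base counts: A=9, T=8, G=0, C=4 → A+T=17, G+C=4
Perfect-match Tm = 2(17) + 4(4) = 34 + 16 = 50°C
Mismatches (positions where the bases are not complementary): 2 (at positions 14, 18)
Effective Tm = 50 − 2×5 = 50 − 10 = 40°C

40°C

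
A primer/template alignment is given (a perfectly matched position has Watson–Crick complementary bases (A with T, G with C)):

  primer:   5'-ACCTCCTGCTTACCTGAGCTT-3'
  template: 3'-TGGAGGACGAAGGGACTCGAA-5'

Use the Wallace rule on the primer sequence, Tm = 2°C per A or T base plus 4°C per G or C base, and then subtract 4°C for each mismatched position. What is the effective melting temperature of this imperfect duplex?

Primer base counts: A=3, T=7, G=3, C=8 → A+T=10, G+C=11
Perfect-match Tm = 2(10) + 4(11) = 20 + 44 = 64°C
Mismatches (positions where the bases are not complementary): 1 (at position 12)
Effective Tm = 64 − 1×4 = 64 − 4 = 60°C

60°C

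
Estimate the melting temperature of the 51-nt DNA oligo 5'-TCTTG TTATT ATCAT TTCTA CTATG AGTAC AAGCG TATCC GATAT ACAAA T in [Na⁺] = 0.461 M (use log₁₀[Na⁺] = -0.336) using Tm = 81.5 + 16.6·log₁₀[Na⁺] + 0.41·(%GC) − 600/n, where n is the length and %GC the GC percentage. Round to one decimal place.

76.2°C

Length n = 51. Scanning the sequence gives C=9, T=20, G=6, A=16.
G+C = 15, so %GC = 15/51 × 100 = 29.412%
Salt term: 16.6 × (-0.336) = -5.578
GC term: 0.41 × 29.412 = 12.059; length term: −600/51 = −11.765
Tm = 81.5 + (-5.578) + 12.059 − 11.765 = 76.216 → 76.2°C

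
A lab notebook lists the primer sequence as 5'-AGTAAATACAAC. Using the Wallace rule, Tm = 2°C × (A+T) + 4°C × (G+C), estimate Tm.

30°C

G=1, C=2, A=7, T=2
So N_AT = 9 and N_GC = 3.
Tm = 2(9) + 4(3) = 18 + 12 = 30°C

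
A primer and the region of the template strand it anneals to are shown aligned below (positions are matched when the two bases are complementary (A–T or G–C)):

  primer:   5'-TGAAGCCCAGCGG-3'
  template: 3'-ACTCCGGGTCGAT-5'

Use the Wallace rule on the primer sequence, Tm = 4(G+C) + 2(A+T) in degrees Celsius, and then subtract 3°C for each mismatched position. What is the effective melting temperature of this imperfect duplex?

Primer base counts: A=3, T=1, G=5, C=4 → A+T=4, G+C=9
Perfect-match Tm = 2(4) + 4(9) = 8 + 36 = 44°C
Mismatches (positions where the bases are not complementary): 3 (at positions 4, 12, 13)
Effective Tm = 44 − 3×3 = 44 − 9 = 35°C

35°C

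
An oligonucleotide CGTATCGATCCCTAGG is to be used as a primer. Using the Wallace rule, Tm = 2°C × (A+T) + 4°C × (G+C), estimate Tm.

50°C

Counting bases: G=4, C=5, T=4, A=3
So N_AT = 7 and N_GC = 9.
Tm = 2×7 + 4×9 = 50°C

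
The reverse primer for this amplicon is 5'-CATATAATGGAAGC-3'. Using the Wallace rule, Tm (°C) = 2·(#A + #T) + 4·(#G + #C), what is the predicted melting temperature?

38°C

Base counts: A=6, G=3, C=2, T=3
AT pairs contribute 9, GC pairs contribute 5.
Tm = 2×9 + 4×5 = 38°C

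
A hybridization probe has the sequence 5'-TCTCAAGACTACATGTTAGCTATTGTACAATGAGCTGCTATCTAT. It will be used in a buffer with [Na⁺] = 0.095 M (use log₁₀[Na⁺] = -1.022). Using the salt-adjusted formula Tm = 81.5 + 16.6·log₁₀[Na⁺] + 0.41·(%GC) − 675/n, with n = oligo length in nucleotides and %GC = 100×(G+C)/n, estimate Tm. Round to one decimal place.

64.1°C

Length n = 45. Base counts: C=9, T=16, G=7, A=13
G+C = 16, so %GC = 16/45 × 100 = 35.556%
Salt term: 16.6 × (-1.022) = -16.965
GC term: 0.41 × 35.556 = 14.578; length term: −675/45 = −15
Tm = 81.5 + (-16.965) + 14.578 − 15 = 64.113 → 64.1°C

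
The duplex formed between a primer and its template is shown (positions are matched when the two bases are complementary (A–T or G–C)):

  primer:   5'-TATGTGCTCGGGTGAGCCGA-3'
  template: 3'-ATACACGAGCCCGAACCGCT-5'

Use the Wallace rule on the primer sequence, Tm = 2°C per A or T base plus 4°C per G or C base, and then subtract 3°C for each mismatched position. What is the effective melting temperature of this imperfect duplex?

52°C

Primer base counts: A=3, T=5, G=8, C=4 → A+T=8, G+C=12
Perfect-match Tm = 2(8) + 4(12) = 16 + 48 = 64°C
Mismatches (positions where the bases are not complementary): 4 (at positions 13, 14, 15, 17)
Effective Tm = 64 − 4×3 = 64 − 12 = 52°C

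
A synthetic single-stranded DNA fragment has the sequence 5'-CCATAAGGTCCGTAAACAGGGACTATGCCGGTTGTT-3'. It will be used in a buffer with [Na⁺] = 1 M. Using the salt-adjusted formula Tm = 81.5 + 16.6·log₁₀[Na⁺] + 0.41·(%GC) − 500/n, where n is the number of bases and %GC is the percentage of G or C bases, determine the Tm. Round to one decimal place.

Length n = 36. A=9, G=10, T=9, C=8
G+C = 18, so %GC = 18/36 × 100 = 50%
Salt term: 16.6 × (0) = 0
GC term: 0.41 × 50 = 20.5; length term: −500/36 = −13.889
Tm = 81.5 + (0) + 20.5 − 13.889 = 88.111 → 88.1°C

88.1°C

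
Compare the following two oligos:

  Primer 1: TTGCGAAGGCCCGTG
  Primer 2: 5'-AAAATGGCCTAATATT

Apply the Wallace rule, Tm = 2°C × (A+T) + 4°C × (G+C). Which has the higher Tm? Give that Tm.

Primer 1, 50°C

Primer 1: A+T=5, G+C=10 → Tm = 2(5)+4(10) = 50°C
Primer 2: A+T=12, G+C=4 → Tm = 2(12)+4(4) = 40°C
50°C vs 40°C → primer 1 is higher.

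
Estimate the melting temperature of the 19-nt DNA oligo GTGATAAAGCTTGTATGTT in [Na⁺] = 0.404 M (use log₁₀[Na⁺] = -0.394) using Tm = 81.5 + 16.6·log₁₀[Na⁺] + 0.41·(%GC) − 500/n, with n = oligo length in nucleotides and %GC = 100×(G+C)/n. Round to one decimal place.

Length n = 19. A=5, T=8, G=5, C=1
G+C = 6, so %GC = 6/19 × 100 = 31.579%
Salt term: 16.6 × (-0.394) = -6.54
GC term: 0.41 × 31.579 = 12.947; length term: −500/19 = −26.316
Tm = 81.5 + (-6.54) + 12.947 − 26.316 = 61.591 → 61.6°C

61.6°C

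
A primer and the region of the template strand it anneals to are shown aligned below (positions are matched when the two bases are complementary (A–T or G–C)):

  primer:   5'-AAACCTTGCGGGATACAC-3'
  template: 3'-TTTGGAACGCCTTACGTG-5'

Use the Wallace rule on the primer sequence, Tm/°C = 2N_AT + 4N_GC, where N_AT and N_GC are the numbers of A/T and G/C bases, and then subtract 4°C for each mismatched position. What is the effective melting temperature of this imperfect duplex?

Primer base counts: A=6, T=3, G=4, C=5 → A+T=9, G+C=9
Perfect-match Tm = 2(9) + 4(9) = 18 + 36 = 54°C
Mismatches (positions where the bases are not complementary): 2 (at positions 12, 15)
Effective Tm = 54 − 2×4 = 54 − 8 = 46°C

46°C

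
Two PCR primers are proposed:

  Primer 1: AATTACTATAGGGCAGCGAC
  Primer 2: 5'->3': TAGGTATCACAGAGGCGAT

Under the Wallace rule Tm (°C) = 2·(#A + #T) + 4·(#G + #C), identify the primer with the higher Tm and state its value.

Primer 1, 58°C

Primer 1: A+T=11, G+C=9 → Tm = 2(11)+4(9) = 58°C
Primer 2: A+T=10, G+C=9 → Tm = 2(10)+4(9) = 56°C
58°C vs 56°C → primer 1 is higher.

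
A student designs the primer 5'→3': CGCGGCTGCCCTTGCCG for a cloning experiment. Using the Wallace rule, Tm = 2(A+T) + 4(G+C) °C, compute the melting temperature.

62°C

Counting bases: G=6, C=8, T=3, A=0
So N_AT = 3 and N_GC = 14.
Tm = 2(3) + 4(14) = 6 + 56 = 62°C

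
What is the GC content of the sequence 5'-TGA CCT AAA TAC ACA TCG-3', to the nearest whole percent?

39%

Counting bases: T=4, C=5, A=7, G=2
G+C = 2 + 5 = 7 out of 18 bases
%GC = 7/18 × 100 = 38.89% ≈ 39%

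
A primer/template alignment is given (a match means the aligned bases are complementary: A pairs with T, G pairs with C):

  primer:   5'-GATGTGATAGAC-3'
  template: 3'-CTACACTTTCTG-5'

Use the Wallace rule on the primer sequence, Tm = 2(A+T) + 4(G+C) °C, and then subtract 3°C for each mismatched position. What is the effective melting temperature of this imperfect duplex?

31°C

Primer base counts: A=4, T=3, G=4, C=1 → A+T=7, G+C=5
Perfect-match Tm = 2(7) + 4(5) = 14 + 20 = 34°C
Mismatches (positions where the bases are not complementary): 1 (at position 8)
Effective Tm = 34 − 1×3 = 34 − 3 = 31°C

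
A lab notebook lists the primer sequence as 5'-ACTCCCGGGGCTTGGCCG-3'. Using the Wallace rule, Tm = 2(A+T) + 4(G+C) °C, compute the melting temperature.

Base counts: G=7, A=1, T=3, C=7
So N_AT = 4 and N_GC = 14.
Tm = 4·14 + 2·4 = 56 + 8 = 64°C

64°C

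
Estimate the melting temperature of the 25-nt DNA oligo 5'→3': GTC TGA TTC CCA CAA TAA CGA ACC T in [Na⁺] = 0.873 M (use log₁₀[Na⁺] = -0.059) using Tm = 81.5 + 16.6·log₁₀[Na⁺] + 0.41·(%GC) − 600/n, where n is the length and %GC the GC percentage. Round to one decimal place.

74.6°C

Length n = 25. Base counts: C=8, A=8, G=3, T=6
G+C = 11, so %GC = 11/25 × 100 = 44%
Salt term: 16.6 × (-0.059) = -0.979
GC term: 0.41 × 44 = 18.04; length term: −600/25 = −24
Tm = 81.5 + (-0.979) + 18.04 − 24 = 74.561 → 74.6°C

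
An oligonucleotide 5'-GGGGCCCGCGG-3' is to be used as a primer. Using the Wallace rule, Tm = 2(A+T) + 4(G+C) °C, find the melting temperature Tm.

G=7, A=0, T=0, C=4
So N_AT = 0 and N_GC = 11.
Tm = 2×0 + 4×11 = 44°C

44°C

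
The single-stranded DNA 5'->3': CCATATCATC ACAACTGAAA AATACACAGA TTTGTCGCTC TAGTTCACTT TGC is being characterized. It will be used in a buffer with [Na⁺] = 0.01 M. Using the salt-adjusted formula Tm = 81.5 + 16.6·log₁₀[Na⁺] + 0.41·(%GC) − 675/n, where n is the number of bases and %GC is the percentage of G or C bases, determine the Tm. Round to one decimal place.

51.0°C

Length n = 53. Scanning the sequence gives C=14, G=6, T=16, A=17.
G+C = 20, so %GC = 20/53 × 100 = 37.736%
Salt term: 16.6 × (-2) = -33.2
GC term: 0.41 × 37.736 = 15.472; length term: −675/53 = −12.736
Tm = 81.5 + (-33.2) + 15.472 − 12.736 = 51.036 → 51.0°C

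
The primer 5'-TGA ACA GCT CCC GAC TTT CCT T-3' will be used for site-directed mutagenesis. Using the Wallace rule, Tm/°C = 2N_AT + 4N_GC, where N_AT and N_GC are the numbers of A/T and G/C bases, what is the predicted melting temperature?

Scanning the sequence gives T=7, A=4, G=3, C=8.
A+T = 11, G+C = 11
Tm = 2(11) + 4(11) = 22 + 44 = 66°C

66°C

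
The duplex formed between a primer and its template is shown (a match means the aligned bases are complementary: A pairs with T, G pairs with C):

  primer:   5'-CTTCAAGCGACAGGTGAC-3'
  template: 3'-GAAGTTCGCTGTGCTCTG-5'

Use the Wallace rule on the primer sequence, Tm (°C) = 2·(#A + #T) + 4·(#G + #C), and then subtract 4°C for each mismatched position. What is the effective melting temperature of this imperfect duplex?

48°C

Primer base counts: A=5, T=3, G=5, C=5 → A+T=8, G+C=10
Perfect-match Tm = 2(8) + 4(10) = 16 + 40 = 56°C
Mismatches (positions where the bases are not complementary): 2 (at positions 13, 15)
Effective Tm = 56 − 2×4 = 56 − 8 = 48°C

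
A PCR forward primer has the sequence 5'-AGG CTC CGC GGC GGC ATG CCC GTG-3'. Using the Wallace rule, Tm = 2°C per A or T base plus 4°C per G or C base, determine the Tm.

C=9, T=3, A=2, G=10
AT pairs contribute 5, GC pairs contribute 19.
Tm = 2(5) + 4(19) = 10 + 76 = 86°C

86°C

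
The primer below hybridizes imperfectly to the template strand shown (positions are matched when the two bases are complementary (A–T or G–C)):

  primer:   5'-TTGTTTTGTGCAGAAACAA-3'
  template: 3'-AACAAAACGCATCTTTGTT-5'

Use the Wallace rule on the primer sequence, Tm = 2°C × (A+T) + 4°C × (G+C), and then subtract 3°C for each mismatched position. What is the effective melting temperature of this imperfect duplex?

44°C

Primer base counts: A=6, T=7, G=4, C=2 → A+T=13, G+C=6
Perfect-match Tm = 2(13) + 4(6) = 26 + 24 = 50°C
Mismatches (positions where the bases are not complementary): 2 (at positions 9, 11)
Effective Tm = 50 − 2×3 = 50 − 6 = 44°C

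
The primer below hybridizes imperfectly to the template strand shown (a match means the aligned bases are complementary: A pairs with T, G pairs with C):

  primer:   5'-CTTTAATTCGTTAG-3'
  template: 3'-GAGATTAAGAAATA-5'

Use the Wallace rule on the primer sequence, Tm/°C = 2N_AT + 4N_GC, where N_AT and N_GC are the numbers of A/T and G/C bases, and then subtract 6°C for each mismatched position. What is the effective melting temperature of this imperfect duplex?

Primer base counts: A=3, T=7, G=2, C=2 → A+T=10, G+C=4
Perfect-match Tm = 2(10) + 4(4) = 20 + 16 = 36°C
Mismatches (positions where the bases are not complementary): 3 (at positions 3, 10, 14)
Effective Tm = 36 − 3×6 = 36 − 18 = 18°C

18°C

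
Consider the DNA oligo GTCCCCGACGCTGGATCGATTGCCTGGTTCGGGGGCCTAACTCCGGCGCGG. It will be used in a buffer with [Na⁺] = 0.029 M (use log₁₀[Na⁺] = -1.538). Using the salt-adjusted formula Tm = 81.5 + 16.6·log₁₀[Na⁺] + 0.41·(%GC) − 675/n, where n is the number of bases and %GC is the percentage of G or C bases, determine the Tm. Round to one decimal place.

Length n = 51. Counting bases: T=10, A=5, C=17, G=19
G+C = 36, so %GC = 36/51 × 100 = 70.588%
Salt term: 16.6 × (-1.538) = -25.531
GC term: 0.41 × 70.588 = 28.941; length term: −675/51 = −13.235
Tm = 81.5 + (-25.531) + 28.941 − 13.235 = 71.675 → 71.7°C

71.7°C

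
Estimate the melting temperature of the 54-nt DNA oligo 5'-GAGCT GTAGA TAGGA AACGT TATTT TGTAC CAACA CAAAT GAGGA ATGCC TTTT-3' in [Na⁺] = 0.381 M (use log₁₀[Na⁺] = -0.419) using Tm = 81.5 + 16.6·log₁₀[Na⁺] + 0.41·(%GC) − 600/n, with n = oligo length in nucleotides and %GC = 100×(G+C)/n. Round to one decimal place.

Length n = 54. Counting bases: T=16, C=8, G=12, A=18
G+C = 20, so %GC = 20/54 × 100 = 37.037%
Salt term: 16.6 × (-0.419) = -6.955
GC term: 0.41 × 37.037 = 15.185; length term: −600/54 = −11.111
Tm = 81.5 + (-6.955) + 15.185 − 11.111 = 78.619 → 78.6°C

78.6°C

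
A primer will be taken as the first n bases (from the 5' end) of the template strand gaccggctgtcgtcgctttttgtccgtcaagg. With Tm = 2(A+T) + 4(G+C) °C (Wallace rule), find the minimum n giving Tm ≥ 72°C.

First 22 bases: GACCGGCTGTCGTCGCTTTTTG → Tm = 70°C (< 72°C)
First 23 bases: GACCGGCTGTCGTCGCTTTTTGT → Tm = 72°C (≥ 72°C)
Each additional base adds 2°C (A/T) or 4°C (G/C), so Tm is non-decreasing in n; n = 23 is the first length to reach 72°C.

n = 23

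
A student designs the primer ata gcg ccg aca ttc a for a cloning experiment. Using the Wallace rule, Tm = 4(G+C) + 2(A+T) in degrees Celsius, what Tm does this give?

48°C

T=3, G=3, A=5, C=5
A+T = 8, G+C = 8
Tm = 2×8 + 4×8 = 48°C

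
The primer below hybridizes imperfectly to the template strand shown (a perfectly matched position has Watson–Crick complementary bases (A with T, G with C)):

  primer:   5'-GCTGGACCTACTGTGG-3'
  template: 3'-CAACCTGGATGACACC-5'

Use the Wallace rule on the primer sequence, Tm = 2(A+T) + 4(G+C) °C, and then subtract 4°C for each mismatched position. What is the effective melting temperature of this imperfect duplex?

Primer base counts: A=2, T=4, G=6, C=4 → A+T=6, G+C=10
Perfect-match Tm = 2(6) + 4(10) = 12 + 40 = 52°C
Mismatches (positions where the bases are not complementary): 1 (at position 2)
Effective Tm = 52 − 1×4 = 52 − 4 = 48°C

48°C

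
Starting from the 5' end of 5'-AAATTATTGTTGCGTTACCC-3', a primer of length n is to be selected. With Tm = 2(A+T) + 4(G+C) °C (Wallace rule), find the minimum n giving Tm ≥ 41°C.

First 16 bases: AAATTATTGTTGCGTT → Tm = 40°C (< 41°C)
First 17 bases: AAATTATTGTTGCGTTA → Tm = 42°C (≥ 41°C)
Since every base adds ≥2°C, Tm only increases with n, so the threshold is first crossed at n = 17.

n = 17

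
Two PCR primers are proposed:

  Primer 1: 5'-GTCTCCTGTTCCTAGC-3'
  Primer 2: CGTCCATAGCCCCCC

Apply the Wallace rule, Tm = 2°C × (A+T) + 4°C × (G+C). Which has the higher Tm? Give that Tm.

Primer 1: A+T=7, G+C=9 → Tm = 2(7)+4(9) = 50°C
Primer 2: A+T=4, G+C=11 → Tm = 2(4)+4(11) = 52°C
50°C vs 52°C → primer 2 is higher.

Primer 2, 52°C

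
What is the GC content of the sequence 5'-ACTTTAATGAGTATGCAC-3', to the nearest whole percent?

Scanning the sequence gives G=3, T=6, C=3, A=6.
G+C = 3 + 3 = 6 out of 18 bases
%GC = 6/18 × 100 = 33.33% ≈ 33%

33%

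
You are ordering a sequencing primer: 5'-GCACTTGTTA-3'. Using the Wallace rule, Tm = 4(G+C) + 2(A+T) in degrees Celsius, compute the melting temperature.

28°C

Scanning the sequence gives A=2, C=2, T=4, G=2.
AT pairs contribute 6, GC pairs contribute 4.
Tm = 4·4 + 2·6 = 16 + 12 = 28°C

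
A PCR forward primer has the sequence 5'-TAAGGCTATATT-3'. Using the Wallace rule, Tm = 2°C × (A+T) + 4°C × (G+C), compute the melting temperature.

30°C

Base counts: C=1, T=5, G=2, A=4
AT pairs contribute 9, GC pairs contribute 3.
Tm = 2(9) + 4(3) = 18 + 12 = 30°C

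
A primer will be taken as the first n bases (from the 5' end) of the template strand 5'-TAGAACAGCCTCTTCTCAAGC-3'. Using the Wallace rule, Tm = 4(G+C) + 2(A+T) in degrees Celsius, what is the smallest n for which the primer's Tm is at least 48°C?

n = 17

First 16 bases: TAGAACAGCCTCTTCT → Tm = 46°C (< 48°C)
First 17 bases: TAGAACAGCCTCTTCTC → Tm = 50°C (≥ 48°C)
Each additional base adds 2°C (A/T) or 4°C (G/C), so Tm is non-decreasing in n; n = 17 is the first length to reach 48°C.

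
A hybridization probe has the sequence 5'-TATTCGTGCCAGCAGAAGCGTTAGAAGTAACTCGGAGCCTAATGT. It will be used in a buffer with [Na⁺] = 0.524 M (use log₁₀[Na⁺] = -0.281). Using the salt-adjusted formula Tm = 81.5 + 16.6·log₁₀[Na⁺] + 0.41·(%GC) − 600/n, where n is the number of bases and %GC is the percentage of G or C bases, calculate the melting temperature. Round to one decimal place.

82.6°C

Length n = 45. Base counts: G=12, C=9, T=11, A=13
G+C = 21, so %GC = 21/45 × 100 = 46.667%
Salt term: 16.6 × (-0.281) = -4.665
GC term: 0.41 × 46.667 = 19.133; length term: −600/45 = −13.333
Tm = 81.5 + (-4.665) + 19.133 − 13.333 = 82.635 → 82.6°C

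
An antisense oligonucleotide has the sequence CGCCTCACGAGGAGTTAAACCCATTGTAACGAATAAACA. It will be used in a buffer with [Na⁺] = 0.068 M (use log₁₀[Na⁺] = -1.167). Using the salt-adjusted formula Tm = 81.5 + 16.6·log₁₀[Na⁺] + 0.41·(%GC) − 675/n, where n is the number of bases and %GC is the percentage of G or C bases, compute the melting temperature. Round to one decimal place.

62.7°C

Length n = 39. Scanning the sequence gives T=7, A=15, C=10, G=7.
G+C = 17, so %GC = 17/39 × 100 = 43.59%
Salt term: 16.6 × (-1.167) = -19.372
GC term: 0.41 × 43.59 = 17.872; length term: −675/39 = −17.308
Tm = 81.5 + (-19.372) + 17.872 − 17.308 = 62.692 → 62.7°C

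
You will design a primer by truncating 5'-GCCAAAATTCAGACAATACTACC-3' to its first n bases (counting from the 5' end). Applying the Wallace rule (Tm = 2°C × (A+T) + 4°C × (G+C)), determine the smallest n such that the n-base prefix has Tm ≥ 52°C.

First 18 bases: GCCAAAATTCAGACAATA → Tm = 48°C (< 52°C)
First 19 bases: GCCAAAATTCAGACAATAC → Tm = 52°C (≥ 52°C)
Each additional base adds 2°C (A/T) or 4°C (G/C), so Tm is non-decreasing in n; n = 19 is the first length to reach 52°C.

n = 19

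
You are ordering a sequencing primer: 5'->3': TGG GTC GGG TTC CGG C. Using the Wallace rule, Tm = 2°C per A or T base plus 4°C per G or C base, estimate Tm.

56°C

T=4, G=8, C=4, A=0
AT pairs contribute 4, GC pairs contribute 12.
Tm = 2(4) + 4(12) = 8 + 48 = 56°C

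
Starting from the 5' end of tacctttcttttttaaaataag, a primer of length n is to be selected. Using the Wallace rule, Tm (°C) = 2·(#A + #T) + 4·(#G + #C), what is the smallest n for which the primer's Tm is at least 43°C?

First 18 bases: TACCTTTCTTTTTTAAAA → Tm = 42°C (< 43°C)
First 19 bases: TACCTTTCTTTTTTAAAAT → Tm = 44°C (≥ 43°C)
Since every base adds ≥2°C, Tm only increases with n, so the threshold is first crossed at n = 19.

n = 19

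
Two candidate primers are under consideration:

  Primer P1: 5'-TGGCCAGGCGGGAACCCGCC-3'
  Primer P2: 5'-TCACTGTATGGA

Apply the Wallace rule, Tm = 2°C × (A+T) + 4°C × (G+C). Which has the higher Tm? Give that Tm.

Primer P1: A+T=4, G+C=16 → Tm = 2(4)+4(16) = 72°C
Primer P2: A+T=7, G+C=5 → Tm = 2(7)+4(5) = 34°C
72°C vs 34°C → primer P1 is higher.

Primer P1, 72°C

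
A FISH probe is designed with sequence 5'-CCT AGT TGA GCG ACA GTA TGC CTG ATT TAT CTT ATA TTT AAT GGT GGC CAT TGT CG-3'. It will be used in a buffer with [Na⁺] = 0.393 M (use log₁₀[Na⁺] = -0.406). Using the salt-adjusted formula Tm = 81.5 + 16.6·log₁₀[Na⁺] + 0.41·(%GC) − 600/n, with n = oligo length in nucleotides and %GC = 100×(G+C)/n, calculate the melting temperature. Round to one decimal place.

80.9°C

Length n = 56. Base counts: A=12, G=13, C=10, T=21
G+C = 23, so %GC = 23/56 × 100 = 41.071%
Salt term: 16.6 × (-0.406) = -6.74
GC term: 0.41 × 41.071 = 16.839; length term: −600/56 = −10.714
Tm = 81.5 + (-6.74) + 16.839 − 10.714 = 80.885 → 80.9°C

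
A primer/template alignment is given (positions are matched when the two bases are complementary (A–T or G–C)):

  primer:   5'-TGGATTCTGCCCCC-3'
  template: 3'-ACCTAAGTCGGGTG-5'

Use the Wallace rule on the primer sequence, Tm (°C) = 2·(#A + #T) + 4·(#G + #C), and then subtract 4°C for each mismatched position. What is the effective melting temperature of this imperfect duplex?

Primer base counts: A=1, T=4, G=3, C=6 → A+T=5, G+C=9
Perfect-match Tm = 2(5) + 4(9) = 10 + 36 = 46°C
Mismatches (positions where the bases are not complementary): 2 (at positions 8, 13)
Effective Tm = 46 − 2×4 = 46 − 8 = 38°C

38°C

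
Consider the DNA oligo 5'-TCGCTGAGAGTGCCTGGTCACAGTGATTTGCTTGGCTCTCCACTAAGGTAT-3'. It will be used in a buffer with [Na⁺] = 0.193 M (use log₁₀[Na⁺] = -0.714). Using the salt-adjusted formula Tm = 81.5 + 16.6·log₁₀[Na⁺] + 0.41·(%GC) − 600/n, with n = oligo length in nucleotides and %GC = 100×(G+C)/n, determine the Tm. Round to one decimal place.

Length n = 51. Base counts: A=9, G=14, C=12, T=16
G+C = 26, so %GC = 26/51 × 100 = 50.98%
Salt term: 16.6 × (-0.714) = -11.852
GC term: 0.41 × 50.98 = 20.902; length term: −600/51 = −11.765
Tm = 81.5 + (-11.852) + 20.902 − 11.765 = 78.785 → 78.8°C

78.8°C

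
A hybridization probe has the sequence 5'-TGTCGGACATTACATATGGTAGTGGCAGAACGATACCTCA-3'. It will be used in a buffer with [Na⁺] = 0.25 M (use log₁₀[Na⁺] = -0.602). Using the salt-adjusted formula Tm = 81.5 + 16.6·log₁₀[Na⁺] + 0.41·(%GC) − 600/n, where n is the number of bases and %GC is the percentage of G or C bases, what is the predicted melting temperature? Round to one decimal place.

Length n = 40. Base counts: T=10, G=10, A=12, C=8
G+C = 18, so %GC = 18/40 × 100 = 45%
Salt term: 16.6 × (-0.602) = -9.993
GC term: 0.41 × 45 = 18.45; length term: −600/40 = −15
Tm = 81.5 + (-9.993) + 18.45 − 15 = 74.957 → 75.0°C

75.0°C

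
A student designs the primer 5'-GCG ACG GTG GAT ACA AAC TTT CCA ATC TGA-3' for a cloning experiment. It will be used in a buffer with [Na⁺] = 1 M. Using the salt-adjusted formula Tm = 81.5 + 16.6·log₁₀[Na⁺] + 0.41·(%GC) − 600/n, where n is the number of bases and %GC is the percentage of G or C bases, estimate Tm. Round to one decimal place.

80.6°C

Length n = 30. C=7, G=7, T=7, A=9
G+C = 14, so %GC = 14/30 × 100 = 46.667%
Salt term: 16.6 × (0) = 0
GC term: 0.41 × 46.667 = 19.133; length term: −600/30 = −20
Tm = 81.5 + (0) + 19.133 − 20 = 80.633 → 80.6°C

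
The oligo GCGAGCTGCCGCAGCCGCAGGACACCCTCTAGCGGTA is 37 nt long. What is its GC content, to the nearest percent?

Scanning the sequence gives G=12, T=4, A=7, C=14.
G+C = 12 + 14 = 26 out of 37 bases
%GC = 26/37 × 100 = 70.27% ≈ 70%

70%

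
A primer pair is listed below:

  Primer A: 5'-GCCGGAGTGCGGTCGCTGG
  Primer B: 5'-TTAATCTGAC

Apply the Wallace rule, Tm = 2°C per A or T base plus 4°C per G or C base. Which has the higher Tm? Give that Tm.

Primer A: A+T=4, G+C=15 → Tm = 2(4)+4(15) = 68°C
Primer B: A+T=7, G+C=3 → Tm = 2(7)+4(3) = 26°C
68°C vs 26°C → primer A is higher.

Primer A, 68°C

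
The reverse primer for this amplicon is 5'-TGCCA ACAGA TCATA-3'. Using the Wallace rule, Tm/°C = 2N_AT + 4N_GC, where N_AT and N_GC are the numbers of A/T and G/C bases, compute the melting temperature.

C=4, A=6, T=3, G=2
A+T = 9, G+C = 6
Tm = 4·6 + 2·9 = 24 + 18 = 42°C

42°C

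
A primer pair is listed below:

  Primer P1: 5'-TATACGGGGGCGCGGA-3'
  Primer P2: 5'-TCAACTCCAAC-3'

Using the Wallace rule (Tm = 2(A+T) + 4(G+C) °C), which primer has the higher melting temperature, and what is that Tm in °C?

Primer P1: A+T=5, G+C=11 → Tm = 2(5)+4(11) = 54°C
Primer P2: A+T=6, G+C=5 → Tm = 2(6)+4(5) = 32°C
54°C vs 32°C → primer P1 is higher.

Primer P1, 54°C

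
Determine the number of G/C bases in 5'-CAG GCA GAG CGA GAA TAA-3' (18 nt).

Base counts: T=1, C=3, A=8, G=6
G+C = 6 + 3 = 9

9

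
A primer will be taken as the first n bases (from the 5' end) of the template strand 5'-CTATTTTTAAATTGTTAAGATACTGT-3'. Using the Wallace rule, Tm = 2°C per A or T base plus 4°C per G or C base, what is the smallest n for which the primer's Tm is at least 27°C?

First 12 bases: CTATTTTTAAAT → Tm = 26°C (< 27°C)
First 13 bases: CTATTTTTAAATT → Tm = 28°C (≥ 27°C)
Since every base adds ≥2°C, Tm only increases with n, so the threshold is first crossed at n = 13.

n = 13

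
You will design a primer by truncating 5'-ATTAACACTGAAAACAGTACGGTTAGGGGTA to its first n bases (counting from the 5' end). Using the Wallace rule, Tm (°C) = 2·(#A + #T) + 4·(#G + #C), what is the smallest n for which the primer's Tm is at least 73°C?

n = 27

First 26 bases: ATTAACACTGAAAACAGTACGGTTAG → Tm = 70°C (< 73°C)
First 27 bases: ATTAACACTGAAAACAGTACGGTTAGG → Tm = 74°C (≥ 73°C)
Since every base adds ≥2°C, Tm only increases with n, so the threshold is first crossed at n = 27.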